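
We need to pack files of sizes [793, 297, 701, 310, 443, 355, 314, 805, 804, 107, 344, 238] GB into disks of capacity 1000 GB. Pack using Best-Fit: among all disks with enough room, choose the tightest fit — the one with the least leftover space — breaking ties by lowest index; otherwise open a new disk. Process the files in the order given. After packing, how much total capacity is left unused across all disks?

1489

disk 1: place 793 GB, 207 GB left
disk 2: place 297 GB, 703 GB left
disk 2: place 701 GB, 2 GB left
disk 3: place 310 GB, 690 GB left
disk 3: place 443 GB, 247 GB left
disk 4: place 355 GB, 645 GB left
disk 4: place 314 GB, 331 GB left
disk 5: place 805 GB, 195 GB left
disk 6: place 804 GB, 196 GB left
disk 5: place 107 GB, 88 GB left
disk 7: place 344 GB, 656 GB left
disk 3: place 238 GB, 9 GB left
7 disks × 1000 GB = 7000 GB; used 5511 GB; unused 1489 GB.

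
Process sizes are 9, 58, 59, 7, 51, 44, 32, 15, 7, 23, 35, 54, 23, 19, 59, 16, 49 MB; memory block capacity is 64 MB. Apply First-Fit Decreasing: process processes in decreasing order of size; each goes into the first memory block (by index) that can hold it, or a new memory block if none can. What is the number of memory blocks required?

10 memory blocks

Sorted descending: 59, 59, 58, 54, 51, 49, 44, 35, 32, 23, 23, 19, 16, 15, 9, 7, 7.
memory block 1: place 59 MB, 5 MB left
memory block 2: place 59 MB, 5 MB left
memory block 3: place 58 MB, 6 MB left
memory block 4: place 54 MB, 10 MB left
memory block 5: place 51 MB, 13 MB left
memory block 6: place 49 MB, 15 MB left
memory block 7: place 44 MB, 20 MB left
memory block 8: place 35 MB, 29 MB left
memory block 9: place 32 MB, 32 MB left
memory block 8: place 23 MB, 6 MB left
memory block 9: place 23 MB, 9 MB left
memory block 7: place 19 MB, 1 MB left
memory block 10: place 16 MB, 48 MB left
memory block 6: place 15 MB, 0 MB left
memory block 4: place 9 MB, 1 MB left
memory block 5: place 7 MB, 6 MB left
memory block 9: place 7 MB, 2 MB left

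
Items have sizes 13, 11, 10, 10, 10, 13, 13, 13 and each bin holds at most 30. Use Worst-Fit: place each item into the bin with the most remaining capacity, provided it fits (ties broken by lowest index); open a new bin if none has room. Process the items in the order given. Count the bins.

4

13 → bin 1 (remaining 17)
11 → bin 1 (remaining 6)
10 → bin 2 (remaining 20)
10 → bin 2 (remaining 10)
10 → bin 2 (remaining 0)
13 → bin 3 (remaining 17)
13 → bin 3 (remaining 4)
13 → bin 4 (remaining 17)
Final bins: [13,11] [10,10,10] [13,13] [13].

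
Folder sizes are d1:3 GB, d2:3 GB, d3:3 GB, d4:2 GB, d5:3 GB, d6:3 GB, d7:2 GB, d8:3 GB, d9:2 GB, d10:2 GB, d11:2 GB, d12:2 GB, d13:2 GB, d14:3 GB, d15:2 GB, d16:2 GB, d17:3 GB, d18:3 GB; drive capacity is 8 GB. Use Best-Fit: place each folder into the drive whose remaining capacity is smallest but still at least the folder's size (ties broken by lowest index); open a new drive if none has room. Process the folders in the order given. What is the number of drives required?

6

drive 1: place d1 (3 GB), 5 GB left
drive 1: place d2 (3 GB), 2 GB left
drive 2: place d3 (3 GB), 5 GB left
drive 1: place d4 (2 GB), 0 GB left
drive 2: place d5 (3 GB), 2 GB left
drive 3: place d6 (3 GB), 5 GB left
drive 2: place d7 (2 GB), 0 GB left
drive 3: place d8 (3 GB), 2 GB left
drive 3: place d9 (2 GB), 0 GB left
drive 4: place d10 (2 GB), 6 GB left
drive 4: place d11 (2 GB), 4 GB left
drive 4: place d12 (2 GB), 2 GB left
drive 4: place d13 (2 GB), 0 GB left
drive 5: place d14 (3 GB), 5 GB left
drive 5: place d15 (2 GB), 3 GB left
drive 5: place d16 (2 GB), 1 GB left
drive 6: place d17 (3 GB), 5 GB left
drive 6: place d18 (3 GB), 2 GB left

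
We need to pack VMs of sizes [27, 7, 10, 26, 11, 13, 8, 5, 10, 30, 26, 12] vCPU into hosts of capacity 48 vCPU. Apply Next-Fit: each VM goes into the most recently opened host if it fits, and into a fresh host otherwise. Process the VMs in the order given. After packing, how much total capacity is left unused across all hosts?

55

host 1: place 27 vCPU, 21 vCPU left
host 1: place 7 vCPU, 14 vCPU left
host 1: place 10 vCPU, 4 vCPU left
host 2: place 26 vCPU, 22 vCPU left
host 2: place 11 vCPU, 11 vCPU left
host 3: place 13 vCPU, 35 vCPU left
host 3: place 8 vCPU, 27 vCPU left
host 3: place 5 vCPU, 22 vCPU left
host 3: place 10 vCPU, 12 vCPU left
host 4: place 30 vCPU, 18 vCPU left
host 5: place 26 vCPU, 22 vCPU left
host 5: place 12 vCPU, 10 vCPU left
5 hosts × 48 vCPU = 240 vCPU; used 185 vCPU; unused 55 vCPU.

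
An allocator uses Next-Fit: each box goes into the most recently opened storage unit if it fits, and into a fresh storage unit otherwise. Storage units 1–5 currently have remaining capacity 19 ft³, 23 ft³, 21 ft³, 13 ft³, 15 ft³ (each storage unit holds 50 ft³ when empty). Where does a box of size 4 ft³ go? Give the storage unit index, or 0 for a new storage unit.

5

Next-Fit only looks at storage unit 5, which has 15 ft³ free.
4 ft³ fits there.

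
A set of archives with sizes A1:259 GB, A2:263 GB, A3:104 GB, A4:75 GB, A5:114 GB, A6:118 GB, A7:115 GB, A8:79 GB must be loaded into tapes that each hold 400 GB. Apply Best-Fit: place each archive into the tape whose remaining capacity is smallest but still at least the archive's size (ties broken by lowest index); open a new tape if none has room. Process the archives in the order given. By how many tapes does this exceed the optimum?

Best-Fit: [259,75] [263,104] [114,118,115] [79] → 4 tapes.
Total size 1127 GB; any packing needs at least ⌈1127/400⌉ = 3 tapes.
An optimal packing achieves that bound: [263,118] [259,115] [114,104,79,75] → 3 tapes.
Excess: 4 − 3 = 1.

1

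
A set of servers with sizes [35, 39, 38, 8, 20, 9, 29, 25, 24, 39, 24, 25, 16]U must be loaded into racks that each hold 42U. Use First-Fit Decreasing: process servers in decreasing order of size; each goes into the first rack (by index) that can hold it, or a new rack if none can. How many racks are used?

10 racks

Sorted descending: 39, 39, 38, 35, 29, 25, 25, 24, 24, 20, 16, 9, 8.
rack 1: place 39U, 3U left
rack 2: place 39U, 3U left
rack 3: place 38U, 4U left
rack 4: place 35U, 7U left
rack 5: place 29U, 13U left
rack 6: place 25U, 17U left
rack 7: place 25U, 17U left
rack 8: place 24U, 18U left
rack 9: place 24U, 18U left
rack 10: place 20U, 22U left
rack 6: place 16U, 1U left
rack 5: place 9U, 4U left
rack 7: place 8U, 9U left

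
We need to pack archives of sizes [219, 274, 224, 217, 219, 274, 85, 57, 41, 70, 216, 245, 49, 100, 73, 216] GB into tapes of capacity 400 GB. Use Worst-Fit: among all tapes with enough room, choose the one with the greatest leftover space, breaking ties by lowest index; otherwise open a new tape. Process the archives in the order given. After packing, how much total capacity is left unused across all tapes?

1021

tape 1: place 219 GB, 181 GB left
tape 2: place 274 GB, 126 GB left
tape 3: place 224 GB, 176 GB left
tape 4: place 217 GB, 183 GB left
tape 5: place 219 GB, 181 GB left
tape 6: place 274 GB, 126 GB left
tape 4: place 85 GB, 98 GB left
tape 1: place 57 GB, 124 GB left
tape 5: place 41 GB, 140 GB left
tape 3: place 70 GB, 106 GB left
tape 7: place 216 GB, 184 GB left
tape 8: place 245 GB, 155 GB left
tape 7: place 49 GB, 135 GB left
tape 8: place 100 GB, 55 GB left
tape 5: place 73 GB, 67 GB left
tape 9: place 216 GB, 184 GB left
9 tapes × 400 GB = 3600 GB; used 2579 GB; unused 1021 GB.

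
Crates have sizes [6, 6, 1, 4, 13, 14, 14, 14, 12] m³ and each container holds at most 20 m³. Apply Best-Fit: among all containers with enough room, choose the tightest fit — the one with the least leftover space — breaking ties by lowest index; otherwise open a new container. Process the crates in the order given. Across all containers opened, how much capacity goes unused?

container 1: place 6 m³, 14 m³ left
container 1: place 6 m³, 8 m³ left
container 1: place 1 m³, 7 m³ left
container 1: place 4 m³, 3 m³ left
container 2: place 13 m³, 7 m³ left
container 3: place 14 m³, 6 m³ left
container 4: place 14 m³, 6 m³ left
container 5: place 14 m³, 6 m³ left
container 6: place 12 m³, 8 m³ left
6 containers × 20 m³ = 120 m³; used 84 m³; unused 36 m³.

36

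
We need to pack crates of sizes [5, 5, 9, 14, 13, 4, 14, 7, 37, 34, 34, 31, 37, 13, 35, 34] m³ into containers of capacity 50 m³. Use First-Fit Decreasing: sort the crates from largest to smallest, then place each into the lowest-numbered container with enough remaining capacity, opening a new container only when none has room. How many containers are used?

Sorted descending: 37, 37, 35, 34, 34, 34, 31, 14, 14, 13, 13, 9, 7, 5, 5, 4.
container 1: place 37 m³, 13 m³ left
container 2: place 37 m³, 13 m³ left
container 3: place 35 m³, 15 m³ left
container 4: place 34 m³, 16 m³ left
container 5: place 34 m³, 16 m³ left
container 6: place 34 m³, 16 m³ left
container 7: place 31 m³, 19 m³ left
container 3: place 14 m³, 1 m³ left
container 4: place 14 m³, 2 m³ left
container 1: place 13 m³, 0 m³ left
container 2: place 13 m³, 0 m³ left
container 5: place 9 m³, 7 m³ left
container 5: place 7 m³, 0 m³ left
container 6: place 5 m³, 11 m³ left
container 6: place 5 m³, 6 m³ left
container 6: place 4 m³, 2 m³ left

7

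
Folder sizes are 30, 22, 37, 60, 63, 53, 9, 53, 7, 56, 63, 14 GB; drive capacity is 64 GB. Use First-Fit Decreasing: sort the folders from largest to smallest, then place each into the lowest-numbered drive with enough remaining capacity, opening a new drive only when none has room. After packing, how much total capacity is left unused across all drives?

Sorted descending: 63, 63, 60, 56, 53, 53, 37, 30, 22, 14, 9, 7.
Put 63 GB in drive 1; 1 GB remain.
Put 63 GB in drive 2; 1 GB remain.
Put 60 GB in drive 3; 4 GB remain.
Put 56 GB in drive 4; 8 GB remain.
Put 53 GB in drive 5; 11 GB remain.
Put 53 GB in drive 6; 11 GB remain.
Put 37 GB in drive 7; 27 GB remain.
Put 30 GB in drive 8; 34 GB remain.
Put 22 GB in drive 7; 5 GB remain.
Put 14 GB in drive 8; 20 GB remain.
Put 9 GB in drive 5; 2 GB remain.
Put 7 GB in drive 4; 1 GB remain.
8 drives × 64 GB = 512 GB; used 467 GB; unused 45 GB.

45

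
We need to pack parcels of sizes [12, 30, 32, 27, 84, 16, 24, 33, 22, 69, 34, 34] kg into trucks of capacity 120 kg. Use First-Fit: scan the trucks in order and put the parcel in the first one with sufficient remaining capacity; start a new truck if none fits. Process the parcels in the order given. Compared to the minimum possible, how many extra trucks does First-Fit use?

First-Fit: [12,30,32,27,16] [84,24] [33,22,34] [69,34] → 4 trucks.
Total size 417 kg; any packing needs at least ⌈417/120⌉ = 4 trucks.
So 4 is already optimal.

0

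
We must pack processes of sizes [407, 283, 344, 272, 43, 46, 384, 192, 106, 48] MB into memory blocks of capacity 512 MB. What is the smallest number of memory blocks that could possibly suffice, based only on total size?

Total size = 407 + 283 + 344 + 272 + 43 + 46 + 384 + 192 + 106 + 48 = 2125 MB.
⌈2125 / 512⌉ = 5.

5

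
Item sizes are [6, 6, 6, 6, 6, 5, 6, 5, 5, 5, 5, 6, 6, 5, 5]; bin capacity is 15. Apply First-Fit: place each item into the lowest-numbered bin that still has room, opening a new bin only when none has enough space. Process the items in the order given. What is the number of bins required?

7

bin 1: place 6, 9 left
bin 1: place 6, 3 left
bin 2: place 6, 9 left
bin 2: place 6, 3 left
bin 3: place 6, 9 left
bin 3: place 5, 4 left
bin 4: place 6, 9 left
bin 4: place 5, 4 left
bin 5: place 5, 10 left
bin 5: place 5, 5 left
bin 5: place 5, 0 left
bin 6: place 6, 9 left
bin 6: place 6, 3 left
bin 7: place 5, 10 left
bin 7: place 5, 5 left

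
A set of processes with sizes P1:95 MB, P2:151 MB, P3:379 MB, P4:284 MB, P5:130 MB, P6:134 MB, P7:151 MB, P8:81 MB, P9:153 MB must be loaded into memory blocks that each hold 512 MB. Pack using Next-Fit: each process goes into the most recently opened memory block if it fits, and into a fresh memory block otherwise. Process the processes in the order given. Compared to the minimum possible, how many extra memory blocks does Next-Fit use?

Next-Fit: [95,151] [379] [284,130] [134,151,81] [153] → 5 memory blocks.
Total size 1558 MB; any packing needs at least ⌈1558/512⌉ = 4 memory blocks.
An optimal packing achieves that bound: [379,130] [284,153] [151,151,134] [95,81] → 4 memory blocks.
Excess: 5 − 4 = 1.

1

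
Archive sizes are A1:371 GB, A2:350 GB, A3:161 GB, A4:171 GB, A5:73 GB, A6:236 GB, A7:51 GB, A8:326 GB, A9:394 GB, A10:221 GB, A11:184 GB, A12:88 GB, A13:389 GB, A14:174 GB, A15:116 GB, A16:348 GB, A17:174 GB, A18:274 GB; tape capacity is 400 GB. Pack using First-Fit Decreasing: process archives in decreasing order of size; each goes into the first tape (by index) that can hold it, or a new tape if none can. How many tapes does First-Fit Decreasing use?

11

Sorted descending: 394, 389, 371, 350, 348, 326, 274, 236, 221, 184, 174, 174, 171, 161, 116, 88, 73, 51.
394 GB → tape 1 (remaining 6 GB)
389 GB → tape 2 (remaining 11 GB)
371 GB → tape 3 (remaining 29 GB)
350 GB → tape 4 (remaining 50 GB)
348 GB → tape 5 (remaining 52 GB)
326 GB → tape 6 (remaining 74 GB)
274 GB → tape 7 (remaining 126 GB)
236 GB → tape 8 (remaining 164 GB)
221 GB → tape 9 (remaining 179 GB)
184 GB → tape 10 (remaining 216 GB)
174 GB → tape 9 (remaining 5 GB)
174 GB → tape 10 (remaining 42 GB)
171 GB → tape 11 (remaining 229 GB)
161 GB → tape 8 (remaining 3 GB)
116 GB → tape 7 (remaining 10 GB)
88 GB → tape 11 (remaining 141 GB)
73 GB → tape 6 (remaining 1 GB)
51 GB → tape 5 (remaining 1 GB)
Final tapes: [394] [389] [371] [350] [348,51] [326,73] [274,116] [236,161] [221,174] [184,174] [171,88].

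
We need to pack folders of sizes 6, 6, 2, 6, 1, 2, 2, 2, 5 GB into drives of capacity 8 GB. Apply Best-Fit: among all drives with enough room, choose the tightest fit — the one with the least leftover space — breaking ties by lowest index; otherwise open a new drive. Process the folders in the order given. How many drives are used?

drive 1: place 6 GB, 2 GB left
drive 2: place 6 GB, 2 GB left
drive 1: place 2 GB, 0 GB left
drive 3: place 6 GB, 2 GB left
drive 2: place 1 GB, 1 GB left
drive 3: place 2 GB, 0 GB left
drive 4: place 2 GB, 6 GB left
drive 4: place 2 GB, 4 GB left
drive 5: place 5 GB, 3 GB left

5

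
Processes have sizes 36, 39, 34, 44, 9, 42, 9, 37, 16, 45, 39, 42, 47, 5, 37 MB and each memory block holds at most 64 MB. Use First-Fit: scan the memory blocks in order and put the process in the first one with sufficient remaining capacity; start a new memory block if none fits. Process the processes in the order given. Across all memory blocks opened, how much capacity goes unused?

223

memory block 1: place 36 MB, 28 MB left
memory block 2: place 39 MB, 25 MB left
memory block 3: place 34 MB, 30 MB left
memory block 4: place 44 MB, 20 MB left
memory block 1: place 9 MB, 19 MB left
memory block 5: place 42 MB, 22 MB left
memory block 1: place 9 MB, 10 MB left
memory block 6: place 37 MB, 27 MB left
memory block 2: place 16 MB, 9 MB left
memory block 7: place 45 MB, 19 MB left
memory block 8: place 39 MB, 25 MB left
memory block 9: place 42 MB, 22 MB left
memory block 10: place 47 MB, 17 MB left
memory block 1: place 5 MB, 5 MB left
memory block 11: place 37 MB, 27 MB left
11 memory blocks × 64 MB = 704 MB; used 481 MB; unused 223 MB.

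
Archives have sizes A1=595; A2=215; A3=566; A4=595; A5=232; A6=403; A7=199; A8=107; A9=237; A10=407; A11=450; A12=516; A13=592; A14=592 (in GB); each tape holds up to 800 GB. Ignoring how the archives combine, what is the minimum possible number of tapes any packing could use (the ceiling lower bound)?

Total size = 595 + 215 + 566 + 595 + 232 + 403 + 199 + 107 + 237 + 407 + 450 + 516 + 592 + 592 = 5706 GB.
⌈5706 / 800⌉ = 8.

8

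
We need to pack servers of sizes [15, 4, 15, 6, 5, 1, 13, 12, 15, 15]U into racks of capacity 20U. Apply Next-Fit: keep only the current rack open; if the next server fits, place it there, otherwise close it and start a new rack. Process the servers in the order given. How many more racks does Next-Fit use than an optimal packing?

1

Next-Fit: [15,4] [15] [6,5,1] [13] [12] [15] [15] → 7 racks.
Total size 101U; any packing needs at least ⌈101/20⌉ = 6 racks.
An optimal packing achieves that bound: [15,5] [15,4,1] [15] [15] [13,6] [12] → 6 racks.
Excess: 7 − 6 = 1.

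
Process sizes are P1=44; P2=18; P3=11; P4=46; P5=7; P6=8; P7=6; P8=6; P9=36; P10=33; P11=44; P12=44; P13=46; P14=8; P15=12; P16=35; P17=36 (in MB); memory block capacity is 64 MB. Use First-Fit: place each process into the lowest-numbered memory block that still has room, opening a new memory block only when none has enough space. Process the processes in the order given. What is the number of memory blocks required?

P1 (44 MB) → memory block 1 (remaining 20 MB)
P2 (18 MB) → memory block 1 (remaining 2 MB)
P3 (11 MB) → memory block 2 (remaining 53 MB)
P4 (46 MB) → memory block 2 (remaining 7 MB)
P5 (7 MB) → memory block 2 (remaining 0 MB)
P6 (8 MB) → memory block 3 (remaining 56 MB)
P7 (6 MB) → memory block 3 (remaining 50 MB)
P8 (6 MB) → memory block 3 (remaining 44 MB)
P9 (36 MB) → memory block 3 (remaining 8 MB)
P10 (33 MB) → memory block 4 (remaining 31 MB)
P11 (44 MB) → memory block 5 (remaining 20 MB)
P12 (44 MB) → memory block 6 (remaining 20 MB)
P13 (46 MB) → memory block 7 (remaining 18 MB)
P14 (8 MB) → memory block 3 (remaining 0 MB)
P15 (12 MB) → memory block 4 (remaining 19 MB)
P16 (35 MB) → memory block 8 (remaining 29 MB)
P17 (36 MB) → memory block 9 (remaining 28 MB)

9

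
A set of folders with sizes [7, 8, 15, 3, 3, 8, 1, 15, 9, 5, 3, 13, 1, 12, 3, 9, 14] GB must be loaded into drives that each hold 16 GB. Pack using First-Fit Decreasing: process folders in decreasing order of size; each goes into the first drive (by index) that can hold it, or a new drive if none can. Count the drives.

9 drives

Sorted descending: 15, 15, 14, 13, 12, 9, 9, 8, 8, 7, 5, 3, 3, 3, 3, 1, 1.
Put 15 GB in drive 1; 1 GB remain.
Put 15 GB in drive 2; 1 GB remain.
Put 14 GB in drive 3; 2 GB remain.
Put 13 GB in drive 4; 3 GB remain.
Put 12 GB in drive 5; 4 GB remain.
Put 9 GB in drive 6; 7 GB remain.
Put 9 GB in drive 7; 7 GB remain.
Put 8 GB in drive 8; 8 GB remain.
Put 8 GB in drive 8; 0 GB remain.
Put 7 GB in drive 6; 0 GB remain.
Put 5 GB in drive 7; 2 GB remain.
Put 3 GB in drive 4; 0 GB remain.
Put 3 GB in drive 5; 1 GB remain.
Put 3 GB in drive 9; 13 GB remain.
Put 3 GB in drive 9; 10 GB remain.
Put 1 GB in drive 1; 0 GB remain.
Put 1 GB in drive 2; 0 GB remain.
Final drives: [15,1] [15,1] [14] [13,3] [12,3] [9,7] [9,5] [8,8] [3,3].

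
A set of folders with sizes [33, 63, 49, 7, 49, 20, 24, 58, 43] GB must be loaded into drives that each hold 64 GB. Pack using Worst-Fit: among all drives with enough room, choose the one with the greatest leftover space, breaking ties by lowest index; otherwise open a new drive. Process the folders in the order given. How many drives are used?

7

33 GB → drive 1 (remaining 31 GB)
63 GB → drive 2 (remaining 1 GB)
49 GB → drive 3 (remaining 15 GB)
7 GB → drive 1 (remaining 24 GB)
49 GB → drive 4 (remaining 15 GB)
20 GB → drive 1 (remaining 4 GB)
24 GB → drive 5 (remaining 40 GB)
58 GB → drive 6 (remaining 6 GB)
43 GB → drive 7 (remaining 21 GB)
Final drives: [33,7,20] [63] [49] [49] [24] [58] [43].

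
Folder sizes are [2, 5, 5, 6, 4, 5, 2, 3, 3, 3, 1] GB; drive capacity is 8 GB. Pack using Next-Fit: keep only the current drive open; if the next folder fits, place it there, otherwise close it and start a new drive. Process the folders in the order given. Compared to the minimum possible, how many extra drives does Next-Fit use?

Next-Fit: [2,5] [5] [6] [4] [5,2] [3,3] [3,1] → 7 drives.
Total size 39 GB; any packing needs at least ⌈39/8⌉ = 5 drives.
An optimal packing achieves that bound: [6,2] [5,3] [5,3] [5,3] [4,2,1] → 5 drives.
Excess: 7 − 5 = 2.

2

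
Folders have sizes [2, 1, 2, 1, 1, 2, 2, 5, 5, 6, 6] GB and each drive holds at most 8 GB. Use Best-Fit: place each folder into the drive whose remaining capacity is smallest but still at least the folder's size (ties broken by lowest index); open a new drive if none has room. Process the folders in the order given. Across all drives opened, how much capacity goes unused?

15

drive 1: place 2 GB, 6 GB left
drive 1: place 1 GB, 5 GB left
drive 1: place 2 GB, 3 GB left
drive 1: place 1 GB, 2 GB left
drive 1: place 1 GB, 1 GB left
drive 2: place 2 GB, 6 GB left
drive 2: place 2 GB, 4 GB left
drive 3: place 5 GB, 3 GB left
drive 4: place 5 GB, 3 GB left
drive 5: place 6 GB, 2 GB left
drive 6: place 6 GB, 2 GB left
6 drives × 8 GB = 48 GB; used 33 GB; unused 15 GB.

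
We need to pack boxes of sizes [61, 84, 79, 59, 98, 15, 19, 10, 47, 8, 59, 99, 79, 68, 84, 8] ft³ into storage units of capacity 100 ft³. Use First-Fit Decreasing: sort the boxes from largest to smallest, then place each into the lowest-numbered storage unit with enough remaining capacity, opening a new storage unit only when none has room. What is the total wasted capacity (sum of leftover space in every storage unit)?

223

Sorted descending: 99, 98, 84, 84, 79, 79, 68, 61, 59, 59, 47, 19, 15, 10, 8, 8.
storage unit 1: place 99 ft³, 1 ft³ left
storage unit 2: place 98 ft³, 2 ft³ left
storage unit 3: place 84 ft³, 16 ft³ left
storage unit 4: place 84 ft³, 16 ft³ left
storage unit 5: place 79 ft³, 21 ft³ left
storage unit 6: place 79 ft³, 21 ft³ left
storage unit 7: place 68 ft³, 32 ft³ left
storage unit 8: place 61 ft³, 39 ft³ left
storage unit 9: place 59 ft³, 41 ft³ left
storage unit 10: place 59 ft³, 41 ft³ left
storage unit 11: place 47 ft³, 53 ft³ left
storage unit 5: place 19 ft³, 2 ft³ left
storage unit 3: place 15 ft³, 1 ft³ left
storage unit 4: place 10 ft³, 6 ft³ left
storage unit 6: place 8 ft³, 13 ft³ left
storage unit 6: place 8 ft³, 5 ft³ left
11 storage units × 100 ft³ = 1100 ft³; used 877 ft³; unused 223 ft³.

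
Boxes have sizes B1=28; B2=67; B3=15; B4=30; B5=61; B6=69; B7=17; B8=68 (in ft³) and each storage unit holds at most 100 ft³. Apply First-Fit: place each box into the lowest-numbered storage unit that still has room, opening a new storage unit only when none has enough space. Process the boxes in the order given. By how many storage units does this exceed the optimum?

1

First-Fit: [28,67] [15,30,17] [61] [69] [68] → 5 storage units.
Total size 355 ft³; any packing needs at least ⌈355/100⌉ = 4 storage units.
An optimal packing achieves that bound: [69,30] [68,28] [67,17,15] [61] → 4 storage units.
Excess: 5 − 4 = 1.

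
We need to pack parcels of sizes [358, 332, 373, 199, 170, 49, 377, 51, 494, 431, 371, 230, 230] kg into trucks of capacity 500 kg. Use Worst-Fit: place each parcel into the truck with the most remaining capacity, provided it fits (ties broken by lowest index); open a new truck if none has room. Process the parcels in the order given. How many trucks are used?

9

Put 358 kg in truck 1; 142 kg remain.
Put 332 kg in truck 2; 168 kg remain.
Put 373 kg in truck 3; 127 kg remain.
Put 199 kg in truck 4; 301 kg remain.
Put 170 kg in truck 4; 131 kg remain.
Put 49 kg in truck 2; 119 kg remain.
Put 377 kg in truck 5; 123 kg remain.
Put 51 kg in truck 1; 91 kg remain.
Put 494 kg in truck 6; 6 kg remain.
Put 431 kg in truck 7; 69 kg remain.
Put 371 kg in truck 8; 129 kg remain.
Put 230 kg in truck 9; 270 kg remain.
Put 230 kg in truck 9; 40 kg remain.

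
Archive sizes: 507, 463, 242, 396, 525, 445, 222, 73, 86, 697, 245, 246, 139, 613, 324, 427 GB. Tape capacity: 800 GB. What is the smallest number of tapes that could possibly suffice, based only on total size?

Total size = 507 + 463 + 242 + 396 + 525 + 445 + 222 + 73 + 86 + 697 + 245 + 246 + 139 + 613 + 324 + 427 = 5650 GB.
⌈5650 / 800⌉ = 8.

8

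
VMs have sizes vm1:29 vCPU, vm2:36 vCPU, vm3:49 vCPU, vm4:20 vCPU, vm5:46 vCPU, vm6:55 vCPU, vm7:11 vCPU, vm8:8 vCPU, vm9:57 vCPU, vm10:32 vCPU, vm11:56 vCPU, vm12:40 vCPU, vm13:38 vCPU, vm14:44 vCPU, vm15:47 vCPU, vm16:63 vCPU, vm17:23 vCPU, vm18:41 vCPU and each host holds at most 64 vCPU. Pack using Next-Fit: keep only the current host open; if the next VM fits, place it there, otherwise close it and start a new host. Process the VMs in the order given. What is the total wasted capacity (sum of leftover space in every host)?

host 1: place vm1 (29 vCPU), 35 vCPU left
host 2: place vm2 (36 vCPU), 28 vCPU left
host 3: place vm3 (49 vCPU), 15 vCPU left
host 4: place vm4 (20 vCPU), 44 vCPU left
host 5: place vm5 (46 vCPU), 18 vCPU left
host 6: place vm6 (55 vCPU), 9 vCPU left
host 7: place vm7 (11 vCPU), 53 vCPU left
host 7: place vm8 (8 vCPU), 45 vCPU left
host 8: place vm9 (57 vCPU), 7 vCPU left
host 9: place vm10 (32 vCPU), 32 vCPU left
host 10: place vm11 (56 vCPU), 8 vCPU left
host 11: place vm12 (40 vCPU), 24 vCPU left
host 12: place vm13 (38 vCPU), 26 vCPU left
host 13: place vm14 (44 vCPU), 20 vCPU left
host 14: place vm15 (47 vCPU), 17 vCPU left
host 15: place vm16 (63 vCPU), 1 vCPU left
host 16: place vm17 (23 vCPU), 41 vCPU left
host 16: place vm18 (41 vCPU), 0 vCPU left
16 hosts × 64 vCPU = 1024 vCPU; used 695 vCPU; unused 329 vCPU.

329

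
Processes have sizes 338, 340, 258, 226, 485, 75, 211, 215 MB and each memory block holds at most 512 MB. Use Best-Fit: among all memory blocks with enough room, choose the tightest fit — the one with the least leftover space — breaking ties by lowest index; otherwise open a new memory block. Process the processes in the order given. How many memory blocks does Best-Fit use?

5

memory block 1: place 338 MB, 174 MB left
memory block 2: place 340 MB, 172 MB left
memory block 3: place 258 MB, 254 MB left
memory block 3: place 226 MB, 28 MB left
memory block 4: place 485 MB, 27 MB left
memory block 2: place 75 MB, 97 MB left
memory block 5: place 211 MB, 301 MB left
memory block 5: place 215 MB, 86 MB left
Final memory blocks: [338] [340,75] [258,226] [485] [211,215].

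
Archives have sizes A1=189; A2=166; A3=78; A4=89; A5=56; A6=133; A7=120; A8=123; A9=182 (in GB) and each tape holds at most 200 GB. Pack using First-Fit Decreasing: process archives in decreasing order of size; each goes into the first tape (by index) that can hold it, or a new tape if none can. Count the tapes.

Sorted descending: 189, 182, 166, 133, 123, 120, 89, 78, 56.
tape 1: place 189 GB, 11 GB left
tape 2: place 182 GB, 18 GB left
tape 3: place 166 GB, 34 GB left
tape 4: place 133 GB, 67 GB left
tape 5: place 123 GB, 77 GB left
tape 6: place 120 GB, 80 GB left
tape 7: place 89 GB, 111 GB left
tape 6: place 78 GB, 2 GB left
tape 4: place 56 GB, 11 GB left

7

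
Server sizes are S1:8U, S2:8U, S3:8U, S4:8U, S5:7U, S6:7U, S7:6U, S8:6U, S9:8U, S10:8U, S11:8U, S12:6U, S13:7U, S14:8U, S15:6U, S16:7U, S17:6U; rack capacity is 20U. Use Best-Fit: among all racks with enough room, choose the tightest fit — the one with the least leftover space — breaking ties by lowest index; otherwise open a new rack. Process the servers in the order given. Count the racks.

rack 1: place S1 (8U), 12U left
rack 1: place S2 (8U), 4U left
rack 2: place S3 (8U), 12U left
rack 2: place S4 (8U), 4U left
rack 3: place S5 (7U), 13U left
rack 3: place S6 (7U), 6U left
rack 3: place S7 (6U), 0U left
rack 4: place S8 (6U), 14U left
rack 4: place S9 (8U), 6U left
rack 5: place S10 (8U), 12U left
rack 5: place S11 (8U), 4U left
rack 4: place S12 (6U), 0U left
rack 6: place S13 (7U), 13U left
rack 6: place S14 (8U), 5U left
rack 7: place S15 (6U), 14U left
rack 7: place S16 (7U), 7U left
rack 7: place S17 (6U), 1U left
Final racks: [8,8] [8,8] [7,7,6] [6,8,6] [8,8] [7,8] [6,7,6].

7 racks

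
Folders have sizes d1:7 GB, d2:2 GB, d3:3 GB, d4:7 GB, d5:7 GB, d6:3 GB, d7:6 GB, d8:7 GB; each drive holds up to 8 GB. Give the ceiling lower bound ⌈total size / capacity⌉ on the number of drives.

6

Total size = 7 + 2 + 3 + 7 + 7 + 3 + 6 + 7 = 42 GB.
⌈42 / 8⌉ = 6.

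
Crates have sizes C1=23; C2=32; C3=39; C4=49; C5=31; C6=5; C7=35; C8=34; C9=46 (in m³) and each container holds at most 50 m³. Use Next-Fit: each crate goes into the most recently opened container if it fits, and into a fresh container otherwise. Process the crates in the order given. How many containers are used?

8

C1 (23 m³) → container 1 (remaining 27 m³)
C2 (32 m³) → container 2 (remaining 18 m³)
C3 (39 m³) → container 3 (remaining 11 m³)
C4 (49 m³) → container 4 (remaining 1 m³)
C5 (31 m³) → container 5 (remaining 19 m³)
C6 (5 m³) → container 5 (remaining 14 m³)
C7 (35 m³) → container 6 (remaining 15 m³)
C8 (34 m³) → container 7 (remaining 16 m³)
C9 (46 m³) → container 8 (remaining 4 m³)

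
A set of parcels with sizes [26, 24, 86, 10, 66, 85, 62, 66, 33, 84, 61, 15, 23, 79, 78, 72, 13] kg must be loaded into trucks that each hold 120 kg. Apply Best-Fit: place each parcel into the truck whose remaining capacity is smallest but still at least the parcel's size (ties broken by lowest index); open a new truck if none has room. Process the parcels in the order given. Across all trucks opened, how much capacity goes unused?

Put 26 kg in truck 1; 94 kg remain.
Put 24 kg in truck 1; 70 kg remain.
Put 86 kg in truck 2; 34 kg remain.
Put 10 kg in truck 2; 24 kg remain.
Put 66 kg in truck 1; 4 kg remain.
Put 85 kg in truck 3; 35 kg remain.
Put 62 kg in truck 4; 58 kg remain.
Put 66 kg in truck 5; 54 kg remain.
Put 33 kg in truck 3; 2 kg remain.
Put 84 kg in truck 6; 36 kg remain.
Put 61 kg in truck 7; 59 kg remain.
Put 15 kg in truck 2; 9 kg remain.
Put 23 kg in truck 6; 13 kg remain.
Put 79 kg in truck 8; 41 kg remain.
Put 78 kg in truck 9; 42 kg remain.
Put 72 kg in truck 10; 48 kg remain.
Put 13 kg in truck 6; 0 kg remain.
10 trucks × 120 kg = 1200 kg; used 883 kg; unused 317 kg.

317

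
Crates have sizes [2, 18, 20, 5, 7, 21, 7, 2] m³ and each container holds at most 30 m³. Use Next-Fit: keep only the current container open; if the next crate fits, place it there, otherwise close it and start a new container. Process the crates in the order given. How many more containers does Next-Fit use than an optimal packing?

1

Next-Fit: [2,18] [20,5] [7,21] [7,2] → 4 containers.
Total size 82 m³; any packing needs at least ⌈82/30⌉ = 3 containers.
An optimal packing achieves that bound: [21,7,2] [20,7,2] [18,5] → 3 containers.
Excess: 4 − 3 = 1.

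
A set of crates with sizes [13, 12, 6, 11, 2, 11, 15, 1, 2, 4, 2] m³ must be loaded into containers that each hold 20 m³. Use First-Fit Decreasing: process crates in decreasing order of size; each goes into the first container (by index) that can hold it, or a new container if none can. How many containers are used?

5

Sorted descending: 15, 13, 12, 11, 11, 6, 4, 2, 2, 2, 1.
container 1: place 15 m³, 5 m³ left
container 2: place 13 m³, 7 m³ left
container 3: place 12 m³, 8 m³ left
container 4: place 11 m³, 9 m³ left
container 5: place 11 m³, 9 m³ left
container 2: place 6 m³, 1 m³ left
container 1: place 4 m³, 1 m³ left
container 3: place 2 m³, 6 m³ left
container 3: place 2 m³, 4 m³ left
container 3: place 2 m³, 2 m³ left
container 1: place 1 m³, 0 m³ left
Final containers: [15,4,1] [13,6] [12,2,2,2] [11] [11].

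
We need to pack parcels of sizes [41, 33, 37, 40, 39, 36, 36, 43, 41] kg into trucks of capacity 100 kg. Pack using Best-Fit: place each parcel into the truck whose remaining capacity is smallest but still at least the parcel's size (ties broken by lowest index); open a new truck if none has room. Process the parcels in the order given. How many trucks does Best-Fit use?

Put 41 kg in truck 1; 59 kg remain.
Put 33 kg in truck 1; 26 kg remain.
Put 37 kg in truck 2; 63 kg remain.
Put 40 kg in truck 2; 23 kg remain.
Put 39 kg in truck 3; 61 kg remain.
Put 36 kg in truck 3; 25 kg remain.
Put 36 kg in truck 4; 64 kg remain.
Put 43 kg in truck 4; 21 kg remain.
Put 41 kg in truck 5; 59 kg remain.
Final trucks: [41,33] [37,40] [39,36] [36,43] [41].

5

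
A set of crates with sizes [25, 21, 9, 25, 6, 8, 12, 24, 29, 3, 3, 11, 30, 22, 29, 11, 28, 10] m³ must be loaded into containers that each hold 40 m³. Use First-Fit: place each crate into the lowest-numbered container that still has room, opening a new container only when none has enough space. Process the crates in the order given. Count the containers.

25 m³ → container 1 (remaining 15 m³)
21 m³ → container 2 (remaining 19 m³)
9 m³ → container 1 (remaining 6 m³)
25 m³ → container 3 (remaining 15 m³)
6 m³ → container 1 (remaining 0 m³)
8 m³ → container 2 (remaining 11 m³)
12 m³ → container 3 (remaining 3 m³)
24 m³ → container 4 (remaining 16 m³)
29 m³ → container 5 (remaining 11 m³)
3 m³ → container 2 (remaining 8 m³)
3 m³ → container 2 (remaining 5 m³)
11 m³ → container 4 (remaining 5 m³)
30 m³ → container 6 (remaining 10 m³)
22 m³ → container 7 (remaining 18 m³)
29 m³ → container 8 (remaining 11 m³)
11 m³ → container 5 (remaining 0 m³)
28 m³ → container 9 (remaining 12 m³)
10 m³ → container 6 (remaining 0 m³)
Final containers: [25,9,6] [21,8,3,3] [25,12] [24,11] [29,11] [30,10] [22] [29] [28].

9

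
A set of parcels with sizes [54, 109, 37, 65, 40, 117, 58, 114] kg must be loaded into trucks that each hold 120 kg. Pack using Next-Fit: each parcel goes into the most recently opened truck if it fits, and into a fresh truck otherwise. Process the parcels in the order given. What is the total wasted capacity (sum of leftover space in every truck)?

54 kg → truck 1 (remaining 66 kg)
109 kg → truck 2 (remaining 11 kg)
37 kg → truck 3 (remaining 83 kg)
65 kg → truck 3 (remaining 18 kg)
40 kg → truck 4 (remaining 80 kg)
117 kg → truck 5 (remaining 3 kg)
58 kg → truck 6 (remaining 62 kg)
114 kg → truck 7 (remaining 6 kg)
7 trucks × 120 kg = 840 kg; used 594 kg; unused 246 kg.

246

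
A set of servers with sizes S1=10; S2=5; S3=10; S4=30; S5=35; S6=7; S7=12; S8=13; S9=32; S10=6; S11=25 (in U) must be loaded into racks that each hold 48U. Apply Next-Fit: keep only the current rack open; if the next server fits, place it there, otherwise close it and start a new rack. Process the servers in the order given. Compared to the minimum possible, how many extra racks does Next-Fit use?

2

Next-Fit: [10,5,10] [30] [35,7] [12,13] [32,6] [25] → 6 racks.
Total size 185U; any packing needs at least ⌈185/48⌉ = 4 racks.
An optimal packing achieves that bound: [35,13] [32,12] [30,10,7] [25,10,6,5] → 4 racks.
Excess: 6 − 4 = 2.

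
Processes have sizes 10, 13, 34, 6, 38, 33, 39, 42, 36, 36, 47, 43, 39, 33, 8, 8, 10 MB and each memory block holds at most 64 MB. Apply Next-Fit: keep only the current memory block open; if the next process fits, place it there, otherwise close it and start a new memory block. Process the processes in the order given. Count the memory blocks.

Put 10 MB in memory block 1; 54 MB remain.
Put 13 MB in memory block 1; 41 MB remain.
Put 34 MB in memory block 1; 7 MB remain.
Put 6 MB in memory block 1; 1 MB remain.
Put 38 MB in memory block 2; 26 MB remain.
Put 33 MB in memory block 3; 31 MB remain.
Put 39 MB in memory block 4; 25 MB remain.
Put 42 MB in memory block 5; 22 MB remain.
Put 36 MB in memory block 6; 28 MB remain.
Put 36 MB in memory block 7; 28 MB remain.
Put 47 MB in memory block 8; 17 MB remain.
Put 43 MB in memory block 9; 21 MB remain.
Put 39 MB in memory block 10; 25 MB remain.
Put 33 MB in memory block 11; 31 MB remain.
Put 8 MB in memory block 11; 23 MB remain.
Put 8 MB in memory block 11; 15 MB remain.
Put 10 MB in memory block 11; 5 MB remain.

11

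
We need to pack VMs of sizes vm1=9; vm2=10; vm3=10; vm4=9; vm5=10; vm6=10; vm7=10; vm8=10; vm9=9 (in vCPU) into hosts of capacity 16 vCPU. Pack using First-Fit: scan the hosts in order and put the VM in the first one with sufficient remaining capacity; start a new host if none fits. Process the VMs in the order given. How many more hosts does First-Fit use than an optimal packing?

0

First-Fit: [9] [10] [10] [9] [10] [10] [10] [10] [9] → 9 hosts.
9 VMs exceed 8 vCPU (half the capacity), and no two of those can share a host, so at least 9 hosts are needed.
So 9 is already optimal.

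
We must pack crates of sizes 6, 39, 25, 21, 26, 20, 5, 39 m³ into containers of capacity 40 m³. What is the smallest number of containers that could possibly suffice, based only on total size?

Total size = 6 + 39 + 25 + 21 + 26 + 20 + 5 + 39 = 181 m³.
⌈181 / 40⌉ = 5.

5 containers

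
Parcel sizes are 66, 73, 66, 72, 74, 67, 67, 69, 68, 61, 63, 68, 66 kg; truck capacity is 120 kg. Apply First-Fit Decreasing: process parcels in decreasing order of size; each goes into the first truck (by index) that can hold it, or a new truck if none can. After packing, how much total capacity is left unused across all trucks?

680

Sorted descending: 74, 73, 72, 69, 68, 68, 67, 67, 66, 66, 66, 63, 61.
74 kg → truck 1 (remaining 46 kg)
73 kg → truck 2 (remaining 47 kg)
72 kg → truck 3 (remaining 48 kg)
69 kg → truck 4 (remaining 51 kg)
68 kg → truck 5 (remaining 52 kg)
68 kg → truck 6 (remaining 52 kg)
67 kg → truck 7 (remaining 53 kg)
67 kg → truck 8 (remaining 53 kg)
66 kg → truck 9 (remaining 54 kg)
66 kg → truck 10 (remaining 54 kg)
66 kg → truck 11 (remaining 54 kg)
63 kg → truck 12 (remaining 57 kg)
61 kg → truck 13 (remaining 59 kg)
13 trucks × 120 kg = 1560 kg; used 880 kg; unused 680 kg.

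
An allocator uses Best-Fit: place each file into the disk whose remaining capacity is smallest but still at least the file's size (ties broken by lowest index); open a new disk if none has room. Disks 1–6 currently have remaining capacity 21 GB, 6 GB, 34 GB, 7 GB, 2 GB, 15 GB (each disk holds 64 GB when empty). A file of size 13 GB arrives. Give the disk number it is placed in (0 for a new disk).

6

Disks with room: disk 1 (21 GB), disk 3 (34 GB), disk 6 (15 GB).
Tightest fit is disk 6 with 15 GB free.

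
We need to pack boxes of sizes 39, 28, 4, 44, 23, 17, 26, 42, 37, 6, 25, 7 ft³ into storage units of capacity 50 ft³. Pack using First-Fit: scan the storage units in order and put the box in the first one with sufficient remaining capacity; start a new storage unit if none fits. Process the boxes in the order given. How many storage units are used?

7 storage units

Put 39 ft³ in storage unit 1; 11 ft³ remain.
Put 28 ft³ in storage unit 2; 22 ft³ remain.
Put 4 ft³ in storage unit 1; 7 ft³ remain.
Put 44 ft³ in storage unit 3; 6 ft³ remain.
Put 23 ft³ in storage unit 4; 27 ft³ remain.
Put 17 ft³ in storage unit 2; 5 ft³ remain.
Put 26 ft³ in storage unit 4; 1 ft³ remain.
Put 42 ft³ in storage unit 5; 8 ft³ remain.
Put 37 ft³ in storage unit 6; 13 ft³ remain.
Put 6 ft³ in storage unit 1; 1 ft³ remain.
Put 25 ft³ in storage unit 7; 25 ft³ remain.
Put 7 ft³ in storage unit 5; 1 ft³ remain.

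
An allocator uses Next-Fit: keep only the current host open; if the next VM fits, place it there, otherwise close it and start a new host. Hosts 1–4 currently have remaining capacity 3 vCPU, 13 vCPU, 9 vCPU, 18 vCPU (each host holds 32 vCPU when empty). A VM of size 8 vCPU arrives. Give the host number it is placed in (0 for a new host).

Next-Fit only looks at host 4, which has 18 vCPU free.
8 vCPU fits there.

4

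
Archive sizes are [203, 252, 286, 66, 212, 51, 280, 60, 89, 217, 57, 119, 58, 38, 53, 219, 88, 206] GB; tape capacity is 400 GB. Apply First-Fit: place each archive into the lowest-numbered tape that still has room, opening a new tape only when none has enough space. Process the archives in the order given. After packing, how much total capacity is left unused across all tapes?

646

Put 203 GB in tape 1; 197 GB remain.
Put 252 GB in tape 2; 148 GB remain.
Put 286 GB in tape 3; 114 GB remain.
Put 66 GB in tape 1; 131 GB remain.
Put 212 GB in tape 4; 188 GB remain.
Put 51 GB in tape 1; 80 GB remain.
Put 280 GB in tape 5; 120 GB remain.
Put 60 GB in tape 1; 20 GB remain.
Put 89 GB in tape 2; 59 GB remain.
Put 217 GB in tape 6; 183 GB remain.
Put 57 GB in tape 2; 2 GB remain.
Put 119 GB in tape 4; 69 GB remain.
Put 58 GB in tape 3; 56 GB remain.
Put 38 GB in tape 3; 18 GB remain.
Put 53 GB in tape 4; 16 GB remain.
Put 219 GB in tape 7; 181 GB remain.
Put 88 GB in tape 5; 32 GB remain.
Put 206 GB in tape 8; 194 GB remain.
8 tapes × 400 GB = 3200 GB; used 2554 GB; unused 646 GB.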